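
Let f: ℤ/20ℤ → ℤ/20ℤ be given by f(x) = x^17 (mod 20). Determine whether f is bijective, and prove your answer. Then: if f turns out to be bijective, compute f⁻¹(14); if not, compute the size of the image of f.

f(0) = 0^17 = 0.
f(10): Repeated squaring mod 20: 10^1 ≡ 10, 10^2 ≡ 10² = 100 ≡ 0, 10^4 ≡ 0² = 0, 10^8 ≡ 0² = 0, 10^16 ≡ 0² = 0. Since 17 = 16 + 1, 10^17 ≡ 0·10: 0·10 = 0. So 10^17 ≡ 0 (mod 20).
So f(0) = f(10) = 0 while 0 ≠ 10, so f is not injective, hence not bijective.
Since f is not bijective, we determine |image(f)|. Computing x^17 mod 20 for each x (by repeated squaring, reducing mod 20 at every step), the values f(0), f(1), …, f(19) are: 0, 1, 12, 3, 4, 5, 16, 7, 8, 9, 0, 11, 12, 13, 4, 15, 16, 17, 8, 19.
The distinct values are {0, 1, 3, 4, 5, 7, 8, 9, 11, 12, 13, 15, 16, 17, 19}; there are 15 of them.

15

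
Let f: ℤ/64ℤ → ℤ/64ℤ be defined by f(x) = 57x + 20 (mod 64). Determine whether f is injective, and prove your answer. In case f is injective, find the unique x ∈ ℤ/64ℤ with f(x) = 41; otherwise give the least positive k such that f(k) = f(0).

Recall that f is injective if f(a) = f(b) implies a = b.
If f(a) = f(b), then 57a ≡ 57b (mod 64). Because gcd(57, 64) = 1, we may cancel 57 to get a ≡ b (mod 64).
So f is injective.
We now compute 57⁻¹ mod 64 explicitly. Euclid's algorithm: 64 = 1·57 + 7, 57 = 8·7 + 1; back-substituting gives 1 = 9·57 − 8·64, so 57⁻¹ ≡ 9 (mod 64).
Since f is injective, we compute f⁻¹(41): solve 57x + 20 ≡ 41 (mod 64), i.e. 57x ≡ 21 (mod 64).
Multiplying by 57⁻¹ = 9 gives x ≡ 9·21 = 189 = 2·64 + 61 ≡ 61 (mod 64).
Check: f(61) = 57·61 + 20 = 3497 = 54·64 + 41 ≡ 41 (mod 64).

61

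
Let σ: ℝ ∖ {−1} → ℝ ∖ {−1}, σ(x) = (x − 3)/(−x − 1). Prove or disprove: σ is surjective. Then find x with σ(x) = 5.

For any y ≠ −1, solving y(−x − 1) = x − 3 for x gives a well-defined x ≠ −1. So σ is surjective.
Solving σ(x) = 5: cross-multiplying gives x − 3 = 5(−x − 1), which rearranges to 6x = −2, so x = −1/3.

-1/3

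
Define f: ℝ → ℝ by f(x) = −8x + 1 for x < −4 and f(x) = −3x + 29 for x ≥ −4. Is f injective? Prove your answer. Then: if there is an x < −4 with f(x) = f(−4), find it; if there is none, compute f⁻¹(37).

-5

Both pieces are strictly decreasing (slopes −8 and −3), so each is injective on its own interval.
The left piece maps (−∞, −4) onto (33, ∞); the right piece maps [−4, ∞) onto (−∞, 41].
These images overlap. In particular f(−4) = 41 (right piece), and solving −8x + 1 = 41 on the left piece gives x = −5 < −4.
So f(−5) = f(−4) with −5 ≠ −4, and f is not injective. This x = −5 is the requested value below −4.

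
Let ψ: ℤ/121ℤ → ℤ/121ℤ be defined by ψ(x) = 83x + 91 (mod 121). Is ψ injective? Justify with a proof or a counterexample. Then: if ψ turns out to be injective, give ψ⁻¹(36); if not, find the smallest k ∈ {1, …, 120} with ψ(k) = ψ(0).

11

If ψ(u) = ψ(v), then 83u ≡ 83v (mod 121). Because gcd(83, 121) = 1, we may cancel 83 to get u ≡ v (mod 121).
Thus ψ is injective.
We now compute 83⁻¹ mod 121 explicitly. Euclid's algorithm: 121 = 1·83 + 38, 83 = 2·38 + 7, 38 = 5·7 + 3, 7 = 2·3 + 1; back-substituting gives 1 = 35·83 − 24·121, so 83⁻¹ ≡ 35 (mod 121).
Since ψ is injective, we find ψ⁻¹(36): we need 83x ≡ 36 − 91 ≡ 66 (mod 121). Using 83⁻¹ = 35: x ≡ 35·66 = 2310 = 19·121 + 11, so x = 11.
Check: ψ(11) = 83·11 + 91 = 1004 = 8·121 + 36 ≡ 36 (mod 121).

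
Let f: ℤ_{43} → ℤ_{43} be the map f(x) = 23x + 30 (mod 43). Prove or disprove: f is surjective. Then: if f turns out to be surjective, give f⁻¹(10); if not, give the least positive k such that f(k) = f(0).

By definition, surjectivity means every element of the codomain has a preimage under f.
Since gcd(23, 43) = 1, 23 is invertible modulo 43. Euclid's algorithm: 43 = 1·23 + 20, 23 = 1·20 + 3, 20 = 6·3 + 2, 3 = 1·2 + 1; back-substituting gives 1 = 15·23 − 8·43, so 23⁻¹ ≡ 15 (mod 43).
Then y ↦ 15(y − 30) is a two-sided inverse to f, so every y ∈ ℤ_{43} has a preimage.
So f is surjective.
Since f is surjective, we find f⁻¹(10): we need 23x ≡ 10 − 30 ≡ 23 (mod 43). Using 23⁻¹ = 15: x ≡ 15·23 = 345 = 8·43 + 1, so x = 1.
Check: f(1) = 23·1 + 30 = 53 = 1·43 + 10 ≡ 10 (mod 43).

1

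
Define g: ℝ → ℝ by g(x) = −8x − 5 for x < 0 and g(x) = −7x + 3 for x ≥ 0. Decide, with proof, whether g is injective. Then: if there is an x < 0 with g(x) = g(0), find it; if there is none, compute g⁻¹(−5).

Both pieces are strictly decreasing (slopes −8 and −7), so each is injective on its own interval.
The left piece maps (−∞, 0) onto (−5, ∞); the right piece maps [0, ∞) onto (−∞, 3].
These images overlap. In particular g(0) = 3 (right piece), and solving −8x − 5 = 3 on the left piece gives x = −1 < 0.
So g(−1) = g(0) with −1 ≠ 0, and g is not injective. This x = −1 is the requested value below 0.

-1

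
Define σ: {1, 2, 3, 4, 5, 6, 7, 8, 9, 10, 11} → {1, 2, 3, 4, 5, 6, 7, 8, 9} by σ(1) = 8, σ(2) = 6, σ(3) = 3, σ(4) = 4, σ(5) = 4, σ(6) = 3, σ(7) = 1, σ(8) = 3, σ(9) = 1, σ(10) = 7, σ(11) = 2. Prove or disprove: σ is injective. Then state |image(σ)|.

7

σ(4) = 4 = σ(5) with 4 ≠ 5, so σ is not injective.
The image of σ is {1, 2, 3, 4, 6, 7, 8}, which has 7 elements.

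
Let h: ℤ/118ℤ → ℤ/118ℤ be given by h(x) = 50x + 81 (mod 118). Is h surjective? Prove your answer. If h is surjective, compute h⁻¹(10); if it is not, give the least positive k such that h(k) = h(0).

Since gcd(50, 118) = 2, we have 50x ≡ 0 (mod 2) for all x, so h(x) ≡ 1 (mod 2).
But 0 ≢ 1 (mod 2), so 0 ∈ ℤ/118ℤ has no preimage. So h is not surjective.
Since h is not surjective, we find the least positive k with h(k) = h(0): this means 50k ≡ 0 (mod 118), i.e. 118 ∣ 50k. Since gcd(50, 118) = 2, dividing through by 2 this holds exactly when 59 ∣ 25k, and as gcd(25, 59) = 1, exactly when 59 ∣ k.
The smallest positive such k is 59.

59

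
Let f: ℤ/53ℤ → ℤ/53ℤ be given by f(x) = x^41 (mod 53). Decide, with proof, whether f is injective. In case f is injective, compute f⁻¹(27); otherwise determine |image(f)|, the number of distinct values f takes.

Since 53 is prime, the nonzero elements of ℤ/53ℤ form a cyclic group of order 52.
As gcd(41, 52) = 1, raising to the 41st power is a bijection on this group: if s^41 ≡ t^41 then (st^{−1})^41 = 1, and the only element of order dividing gcd(41, 52) = 1 is 1, so s = t.
With f(0) = 0 this makes f injective on all of ℤ/53ℤ, hence bijective (finite equal-size domain and codomain). In particular f is injective.
Since f is injective, we find the preimage of 27. The inverse of x ↦ x^41 on (ℤ/53ℤ)^× is x ↦ x^33, because 41·33 = 1353 = 26·52 + 1 ≡ 1 (mod 52) and x^{52} = 1 for x ≠ 0 (Fermat). So f⁻¹(27) = 27^33 mod 53.
Repeated squaring mod 53: 27^1 ≡ 27, 27^2 ≡ 27² = 729 ≡ 40, 27^4 ≡ 40² = 1600 ≡ 10, 27^8 ≡ 10² = 100 ≡ 47, 27^16 ≡ 47² = 2209 ≡ 36, 27^32 ≡ 36² = 1296 ≡ 24. Since 33 = 32 + 1, 27^33 ≡ 24·27: 24·27 = 648 ≡ 12. So 27^33 ≡ 12 (mod 53).
Hence f⁻¹(27) = 12.

12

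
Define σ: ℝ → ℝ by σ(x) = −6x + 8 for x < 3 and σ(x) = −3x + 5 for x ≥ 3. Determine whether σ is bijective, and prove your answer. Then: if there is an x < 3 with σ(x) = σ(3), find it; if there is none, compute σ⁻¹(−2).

Both pieces are strictly decreasing (slopes −6 and −3), so each is injective on its own interval.
The left piece maps (−∞, 3) onto (−10, ∞); the right piece maps [3, ∞) onto (−∞, −4].
These images overlap. In particular σ(3) = −4 (right piece), and solving −6x + 8 = −4 on the left piece gives x = 2 < 3.
So σ(2) = σ(3) with 2 ≠ 3, and σ is not injective, hence not bijective. This x = 2 is the requested value below 3.

2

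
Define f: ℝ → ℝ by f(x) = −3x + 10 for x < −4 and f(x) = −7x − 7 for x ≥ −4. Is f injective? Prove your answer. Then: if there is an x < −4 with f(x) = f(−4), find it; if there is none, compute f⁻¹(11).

Both pieces are strictly decreasing (slopes −3 and −7), so each is injective on its own interval.
The left piece maps (−∞, −4) onto (22, ∞); the right piece maps [−4, ∞) onto (−∞, 21].
These images are disjoint, so no value is attained by both pieces. Hence f is injective.
Because the two images are disjoint, no x < −4 has f(x) = f(−4), so we compute f⁻¹(11): 11 lies in (−∞, 21], so solve −7x − 7 = 11: x = (11 + 7)/(−7) = −18/7.

-18/7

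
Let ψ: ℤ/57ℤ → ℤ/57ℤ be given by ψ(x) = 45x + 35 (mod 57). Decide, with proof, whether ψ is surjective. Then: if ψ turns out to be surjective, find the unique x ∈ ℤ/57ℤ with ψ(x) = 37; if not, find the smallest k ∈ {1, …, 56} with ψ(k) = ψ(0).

Since gcd(45, 57) = 3, we have 45x ≡ 0 (mod 3) for all x, so ψ(x) ≡ 2 (mod 3).
But 0 ≢ 2 (mod 3), so 0 ∈ ℤ/57ℤ has no preimage. Therefore ψ is not surjective.
Since ψ is not surjective, we find the least positive k with ψ(k) = ψ(0): this means 45k ≡ 0 (mod 57), i.e. 57 ∣ 45k. Since gcd(45, 57) = 3, dividing through by 3 this holds exactly when 19 ∣ 15k, and as gcd(15, 19) = 1, exactly when 19 ∣ k.
The smallest positive such k is 19.

19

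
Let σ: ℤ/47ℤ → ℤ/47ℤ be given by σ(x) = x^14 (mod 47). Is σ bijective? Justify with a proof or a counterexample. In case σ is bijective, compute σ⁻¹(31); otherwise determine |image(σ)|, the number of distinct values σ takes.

24

σ(23): Repeated squaring mod 47: 23^1 ≡ 23, 23^2 ≡ 23² = 529 ≡ 12, 23^4 ≡ 12² = 144 ≡ 3, 23^8 ≡ 3² = 9. Since 14 = 8 + 4 + 2, 23^14 ≡ 9·3·12: 9·3 = 27, then 27·12 = 324 ≡ 42. So 23^14 ≡ 42 (mod 47).
σ(24): Repeated squaring mod 47: 24^1 ≡ 24, 24^2 ≡ 24² = 576 ≡ 12, 24^4 ≡ 12² = 144 ≡ 3, 24^8 ≡ 3² = 9. Since 14 = 8 + 4 + 2, 24^14 ≡ 9·3·12: 9·3 = 27, then 27·12 = 324 ≡ 42. So 24^14 ≡ 42 (mod 47).
So σ(23) = σ(24) = 42 while 23 ≠ 24, thus σ is not injective, hence not bijective.
Since σ is not bijective, we determine |image(σ)|. Computing x^14 mod 47 for each x (by repeated squaring, reducing mod 47 at every step), the values σ(0), σ(1), …, σ(46) are: 0, 1, 28, 14, 32, 27, 16, 34, 3, 8, 4, 21, 25, 17, 12, 2, 37, 9, 36, 7, 18, 6, 24, 42, 42, 24, 6, 18, 7, 36, 9, 37, 2, 12, 17, 25, 21, 4, 8, 3, 34, 16, 27, 32, 14, 28, 1.
The distinct values are {0, 1, 2, 3, 4, 6, 7, 8, 9, 12, 14, 16, 17, 18, 21, 24, 25, 27, 28, 32, 34, 36, 37, 42}; there are 24 of them.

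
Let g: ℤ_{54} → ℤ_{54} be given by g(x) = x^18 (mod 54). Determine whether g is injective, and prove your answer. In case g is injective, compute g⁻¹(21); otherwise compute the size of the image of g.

4

g(2): Repeated squaring mod 54: 2^1 ≡ 2, 2^2 ≡ 2² = 4, 2^4 ≡ 4² = 16, 2^8 ≡ 16² = 256 ≡ 40, 2^16 ≡ 40² = 1600 ≡ 34. Since 18 = 16 + 2, 2^18 ≡ 34·4: 34·4 = 136 ≡ 28. So 2^18 ≡ 28 (mod 54).
g(4): Repeated squaring mod 54: 4^1 ≡ 4, 4^2 ≡ 4² = 16, 4^4 ≡ 16² = 256 ≡ 40, 4^8 ≡ 40² = 1600 ≡ 34, 4^16 ≡ 34² = 1156 ≡ 22. Since 18 = 16 + 2, 4^18 ≡ 22·16: 22·16 = 352 ≡ 28. So 4^18 ≡ 28 (mod 54).
So g(2) = g(4) = 28 while 2 ≠ 4, so g is not injective.
Since g is not injective, we determine |image(g)|. Computing x^18 mod 54 for each x (by repeated squaring, reducing mod 54 at every step), the values g(0), g(1), …, g(53) are: 0, 1, 28, 27, 28, 1, 0, 1, 28, 27, 28, 1, 0, 1, 28, 27, 28, 1, 0, 1, 28, 27, 28, 1, 0, 1, 28, 27, 28, 1, 0, 1, 28, 27, 28, 1, 0, 1, 28, 27, 28, 1, 0, 1, 28, 27, 28, 1, 0, 1, 28, 27, 28, 1.
The distinct values are {0, 1, 27, 28}; there are 4 of them.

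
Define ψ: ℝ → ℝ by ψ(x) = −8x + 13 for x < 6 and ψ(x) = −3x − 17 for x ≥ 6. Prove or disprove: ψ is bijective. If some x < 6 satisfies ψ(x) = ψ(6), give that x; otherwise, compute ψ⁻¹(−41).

8

Both pieces are strictly decreasing (slopes −8 and −3), so each is injective on its own interval.
The left piece maps (−∞, 6) onto (−35, ∞); the right piece maps [6, ∞) onto (−∞, −35].
Since −35 = −35, the images partition ℝ: ψ is injective and surjective, hence bijective.
Because the two images are disjoint, no x < 6 has ψ(x) = ψ(6), so we compute ψ⁻¹(−41): −41 lies in (−∞, −35], so solve −3x − 17 = −41: x = (−41 + 17)/(−3) = 8.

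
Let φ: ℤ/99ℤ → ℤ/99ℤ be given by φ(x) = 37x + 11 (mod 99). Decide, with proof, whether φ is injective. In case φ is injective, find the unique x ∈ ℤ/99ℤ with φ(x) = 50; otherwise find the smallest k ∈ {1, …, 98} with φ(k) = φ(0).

If φ(u) = φ(v), then 37u ≡ 37v (mod 99). Because gcd(37, 99) = 1, we may cancel 37 to get u ≡ v (mod 99).
Therefore φ is injective.
We now compute 37⁻¹ mod 99 explicitly. Euclid's algorithm: 99 = 2·37 + 25, 37 = 1·25 + 12, 25 = 2·12 + 1; back-substituting gives 1 = 91·37 − 34·99, so 37⁻¹ ≡ 91 (mod 99).
Since φ is injective, we compute φ⁻¹(50): solve 37x + 11 ≡ 50 (mod 99), i.e. 37x ≡ 39 (mod 99).
Multiplying by 37⁻¹ = 91 gives x ≡ 91·39 = 3549 = 35·99 + 84 ≡ 84 (mod 99).
Check: φ(84) = 37·84 + 11 = 3119 = 31·99 + 50 ≡ 50 (mod 99).

84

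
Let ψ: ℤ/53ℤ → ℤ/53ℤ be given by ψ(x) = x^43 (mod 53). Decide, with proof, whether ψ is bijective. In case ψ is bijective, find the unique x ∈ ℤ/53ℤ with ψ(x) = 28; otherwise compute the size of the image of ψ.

Since 53 is prime, the nonzero elements of ℤ/53ℤ form a cyclic group of order 52.
As gcd(43, 52) = 1, raising to the 43rd power is a bijection on this group: if x_1^43 ≡ x_2^43 then (x_1x_2^{−1})^43 = 1, and the only element of order dividing gcd(43, 52) = 1 is 1, so x_1 = x_2.
With ψ(0) = 0 this makes ψ injective on all of ℤ/53ℤ, hence bijective (finite equal-size domain and codomain). In particular ψ is bijective.
Since ψ is bijective, we find the preimage of 28. The inverse of x ↦ x^43 on (ℤ/53ℤ)^× is x ↦ x^23, because 43·23 = 989 = 19·52 + 1 ≡ 1 (mod 52) and x^{52} = 1 for x ≠ 0 (Fermat). So ψ⁻¹(28) = 28^23 mod 53.
Repeated squaring mod 53: 28^1 ≡ 28, 28^2 ≡ 28² = 784 ≡ 42, 28^4 ≡ 42² = 1764 ≡ 15, 28^8 ≡ 15² = 225 ≡ 13, 28^16 ≡ 13² = 169 ≡ 10. Since 23 = 16 + 4 + 2 + 1, 28^23 ≡ 10·15·42·28: 10·15 = 150 ≡ 44, then 44·42 = 1848 ≡ 46, then 46·28 = 1288 ≡ 16. So 28^23 ≡ 16 (mod 53).
Hence ψ⁻¹(28) = 16.

16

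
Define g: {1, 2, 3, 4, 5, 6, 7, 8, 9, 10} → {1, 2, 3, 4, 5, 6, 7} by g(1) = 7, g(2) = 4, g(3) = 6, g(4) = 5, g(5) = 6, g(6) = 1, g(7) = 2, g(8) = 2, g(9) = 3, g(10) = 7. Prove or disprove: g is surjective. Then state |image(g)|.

7

Every element of the codomain has a preimage: 1 = g(6), 2 = g(7), 3 = g(9), 4 = g(2), 5 = g(4), 6 = g(3), 7 = g(1).
Therefore g is surjective.
The image of g is {1, 2, 3, 4, 5, 6, 7}, which has 7 elements.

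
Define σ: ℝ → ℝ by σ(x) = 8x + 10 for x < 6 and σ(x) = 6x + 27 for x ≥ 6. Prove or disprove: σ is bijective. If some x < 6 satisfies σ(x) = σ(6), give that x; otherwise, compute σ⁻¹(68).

Both pieces are strictly increasing (slopes 8 and 6), so each is injective on its own interval.
The left piece maps (−∞, 6) onto (−∞, 58); the right piece maps [6, ∞) onto [63, ∞).
The images leave a gap (58 has no preimage), so σ is not surjective, hence not bijective.
Because the two images are disjoint, no x < 6 has σ(x) = σ(6), so we compute σ⁻¹(68): 68 lies in [63, ∞), so solve 6x + 27 = 68: x = (68 − 27)/6 = 41/6.

41/6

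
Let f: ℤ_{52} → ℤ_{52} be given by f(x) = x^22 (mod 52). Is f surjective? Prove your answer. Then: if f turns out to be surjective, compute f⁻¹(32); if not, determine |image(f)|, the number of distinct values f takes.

14

f(12): Repeated squaring mod 52: 12^1 ≡ 12, 12^2 ≡ 12² = 144 ≡ 40, 12^4 ≡ 40² = 1600 ≡ 40, 12^8 ≡ 40² = 1600 ≡ 40, 12^16 ≡ 40² = 1600 ≡ 40. Since 22 = 16 + 4 + 2, 12^22 ≡ 40·40·40: 40·40 = 1600 ≡ 40, then 40·40 = 1600 ≡ 40. So 12^22 ≡ 40 (mod 52).
f(14): Repeated squaring mod 52: 14^1 ≡ 14, 14^2 ≡ 14² = 196 ≡ 40, 14^4 ≡ 40² = 1600 ≡ 40, 14^8 ≡ 40² = 1600 ≡ 40, 14^16 ≡ 40² = 1600 ≡ 40. Since 22 = 16 + 4 + 2, 14^22 ≡ 40·40·40: 40·40 = 1600 ≡ 40, then 40·40 = 1600 ≡ 40. So 14^22 ≡ 40 (mod 52).
So f(12) = f(14) = 40 while 12 ≠ 14, therefore f is not injective.
A non-injective map from the 52-element set ℤ_{52} to itself takes at most 51 distinct values, so it cannot be surjective. So f is not surjective.
Since f is not surjective, we determine |image(f)|. Computing x^22 mod 52 for each x (by repeated squaring, reducing mod 52 at every step), the values f(0), f(1), …, f(51) are: 0, 1, 36, 29, 48, 25, 4, 17, 12, 9, 16, 49, 40, 13, 40, 49, 16, 9, 12, 17, 4, 25, 48, 29, 36, 1, 0, 1, 36, 29, 48, 25, 4, 17, 12, 9, 16, 49, 40, 13, 40, 49, 16, 9, 12, 17, 4, 25, 48, 29, 36, 1.
The distinct values are {0, 1, 4, 9, 12, 13, 16, 17, 25, 29, 36, 40, 48, 49}; there are 14 of them.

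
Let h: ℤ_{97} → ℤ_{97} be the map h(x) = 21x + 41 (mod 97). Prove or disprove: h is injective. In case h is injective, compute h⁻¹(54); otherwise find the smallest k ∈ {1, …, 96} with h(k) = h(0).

93

Recall: h is injective if h(u) = h(v) implies u = v.
If h(u) = h(v), then 21u ≡ 21v (mod 97). Because gcd(21, 97) = 1, we may cancel 21 to get u ≡ v (mod 97).
Hence h is injective.
We now compute 21⁻¹ mod 97 explicitly. Euclid's algorithm: 97 = 4·21 + 13, 21 = 1·13 + 8, 13 = 1·8 + 5, 8 = 1·5 + 3, 5 = 1·3 + 2, 3 = 1·2 + 1; back-substituting gives 1 = 37·21 − 8·97, so 21⁻¹ ≡ 37 (mod 97).
Since h is injective, we find h⁻¹(54): we need 21x ≡ 54 − 41 ≡ 13 (mod 97). Using 21⁻¹ = 37: x ≡ 37·13 = 481 = 4·97 + 93, so x = 93.
Check: h(93) = 21·93 + 41 = 1994 = 20·97 + 54 ≡ 54 (mod 97).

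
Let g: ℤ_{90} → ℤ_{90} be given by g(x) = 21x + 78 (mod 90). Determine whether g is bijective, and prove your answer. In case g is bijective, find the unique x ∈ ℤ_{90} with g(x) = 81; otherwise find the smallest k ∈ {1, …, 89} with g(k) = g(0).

30

Recall that g is injective if g(u) = g(v) implies u = v.
We have gcd(21, 90) = 3 > 1. Taking u = 0 and v = 30: g(0) = 78 and g(30) = 21·30 + 78 = 708 ≡ 78 (mod 90).
So g(0) = g(30) while 0 ≠ 30, hence g is not injective, hence not bijective.
Since g is not bijective, we find the least positive k with g(k) = g(0): this means 21k ≡ 0 (mod 90), i.e. 90 ∣ 21k. Since gcd(21, 90) = 3, dividing through by 3 this holds exactly when 30 ∣ 7k, and as gcd(7, 30) = 1, exactly when 30 ∣ k.
The smallest positive such k is 30.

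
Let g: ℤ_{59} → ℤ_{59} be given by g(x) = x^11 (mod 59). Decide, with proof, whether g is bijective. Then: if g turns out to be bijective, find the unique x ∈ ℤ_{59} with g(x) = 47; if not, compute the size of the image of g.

Since 59 is prime, the nonzero elements of ℤ_{59} form a cyclic group of order 58.
As gcd(11, 58) = 1, raising to the 11th power is a bijection on this group: if x_1^11 ≡ x_2^11 then (x_1x_2^{−1})^11 = 1, and the only element of order dividing gcd(11, 58) = 1 is 1, so x_1 = x_2.
With g(0) = 0 this makes g injective on all of ℤ_{59}, hence bijective (finite equal-size domain and codomain). In particular g is bijective.
Since g is bijective, we find the preimage of 47. The inverse of x ↦ x^11 on (ℤ_{59})^× is x ↦ x^37, because 11·37 = 407 = 7·58 + 1 ≡ 1 (mod 58) and x^{58} = 1 for x ≠ 0 (Fermat). So g⁻¹(47) = 47^37 mod 59.
Repeated squaring mod 59: 47^1 ≡ 47, 47^2 ≡ 47² = 2209 ≡ 26, 47^4 ≡ 26² = 676 ≡ 27, 47^8 ≡ 27² = 729 ≡ 21, 47^16 ≡ 21² = 441 ≡ 28, 47^32 ≡ 28² = 784 ≡ 17. Since 37 = 32 + 4 + 1, 47^37 ≡ 17·27·47: 17·27 = 459 ≡ 46, then 46·47 = 2162 ≡ 38. So 47^37 ≡ 38 (mod 59).
Hence g⁻¹(47) = 38.

38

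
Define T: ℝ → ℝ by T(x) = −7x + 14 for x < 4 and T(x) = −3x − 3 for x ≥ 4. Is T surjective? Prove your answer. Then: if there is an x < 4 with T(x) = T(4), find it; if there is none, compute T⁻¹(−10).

Both pieces are strictly decreasing (slopes −7 and −3), so each is injective on its own interval.
The left piece maps (−∞, 4) onto (−14, ∞); the right piece maps [4, ∞) onto (−∞, −15].
The union (−14, ∞) ∪ (−∞, −15] omits the interval between −14 and −15; in particular −14 has no preimage. So T is not surjective.
Because the two images are disjoint, no x < 4 has T(x) = T(4), so we compute T⁻¹(−10): −10 lies in (−14, ∞), so solve −7x + 14 = −10: x = (−10 − 14)/(−7) = 24/7.

24/7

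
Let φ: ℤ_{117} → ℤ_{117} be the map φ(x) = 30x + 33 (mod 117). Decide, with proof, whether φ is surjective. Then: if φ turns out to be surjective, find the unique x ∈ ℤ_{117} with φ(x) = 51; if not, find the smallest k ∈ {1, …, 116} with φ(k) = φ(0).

Since gcd(30, 117) = 3, we have 30x ≡ 0 (mod 3) for all x, so φ(x) ≡ 0 (mod 3).
But 1 ≢ 0 (mod 3), so 1 ∈ ℤ_{117} has no preimage. Hence φ is not surjective.
Since φ is not surjective, we find the least positive k with φ(k) = φ(0): this means 30k ≡ 0 (mod 117), i.e. 117 ∣ 30k. Since gcd(30, 117) = 3, dividing through by 3 this holds exactly when 39 ∣ 10k, and as gcd(10, 39) = 1, exactly when 39 ∣ k.
The smallest positive such k is 39.

39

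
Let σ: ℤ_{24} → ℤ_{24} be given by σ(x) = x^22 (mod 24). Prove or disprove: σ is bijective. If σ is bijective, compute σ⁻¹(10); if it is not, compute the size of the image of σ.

σ(2): Repeated squaring mod 24: 2^1 ≡ 2, 2^2 ≡ 2² = 4, 2^4 ≡ 4² = 16, 2^8 ≡ 16² = 256 ≡ 16, 2^16 ≡ 16² = 256 ≡ 16. Since 22 = 16 + 4 + 2, 2^22 ≡ 16·16·4: 16·16 = 256 ≡ 16, then 16·4 = 64 ≡ 16. So 2^22 ≡ 16 (mod 24).
σ(4): Repeated squaring mod 24: 4^1 ≡ 4, 4^2 ≡ 4² = 16, 4^4 ≡ 16² = 256 ≡ 16, 4^8 ≡ 16² = 256 ≡ 16, 4^16 ≡ 16² = 256 ≡ 16. Since 22 = 16 + 4 + 2, 4^22 ≡ 16·16·16: 16·16 = 256 ≡ 16, then 16·16 = 256 ≡ 16. So 4^22 ≡ 16 (mod 24).
So σ(2) = σ(4) = 16 while 2 ≠ 4, hence σ is not injective, hence not bijective.
Since σ is not bijective, we determine |image(σ)|. Computing x^22 mod 24 for each x (by repeated squaring, reducing mod 24 at every step), the values σ(0), σ(1), …, σ(23) are: 0, 1, 16, 9, 16, 1, 0, 1, 16, 9, 16, 1, 0, 1, 16, 9, 16, 1, 0, 1, 16, 9, 16, 1.
The distinct values are {0, 1, 9, 16}; there are 4 of them.

4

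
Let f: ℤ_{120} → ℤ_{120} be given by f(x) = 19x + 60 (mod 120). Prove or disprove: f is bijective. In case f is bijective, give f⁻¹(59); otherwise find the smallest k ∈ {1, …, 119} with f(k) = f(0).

101

If f(a) = f(b), then 19a ≡ 19b (mod 120). Because gcd(19, 120) = 1, we may cancel 19 to get a ≡ b (mod 120).
We now compute 19⁻¹ mod 120 explicitly. Euclid's algorithm: 120 = 6·19 + 6, 19 = 3·6 + 1; back-substituting gives 1 = 19·19 − 3·120, so 19⁻¹ ≡ 19 (mod 120).
Then y ↦ 19(y − 60) is a two-sided inverse to f, so every y ∈ ℤ_{120} has a preimage.
So f is bijective.
Since f is bijective, we find f⁻¹(59): we need 19x ≡ 59 − 60 ≡ 119 (mod 120). Using 19⁻¹ = 19: x ≡ 19·119 = 2261 = 18·120 + 101, so x = 101.
Check: f(101) = 19·101 + 60 = 1979 = 16·120 + 59 ≡ 59 (mod 120).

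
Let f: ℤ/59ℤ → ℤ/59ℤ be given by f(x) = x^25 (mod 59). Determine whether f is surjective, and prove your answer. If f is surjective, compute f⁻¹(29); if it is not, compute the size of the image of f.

53

Since 59 is prime, the nonzero elements of ℤ/59ℤ form a cyclic group of order 58.
As gcd(25, 58) = 1, raising to the 25th power is a bijection on this group: if x_1^25 ≡ x_2^25 then (x_1x_2^{−1})^25 = 1, and the only element of order dividing gcd(25, 58) = 1 is 1, so x_1 = x_2.
With f(0) = 0 this makes f injective on all of ℤ/59ℤ, hence bijective (finite equal-size domain and codomain). In particular f is surjective.
Since f is surjective, we find the preimage of 29. The inverse of x ↦ x^25 on (ℤ/59ℤ)^× is x ↦ x^7, because 25·7 = 175 = 3·58 + 1 ≡ 1 (mod 58) and x^{58} = 1 for x ≠ 0 (Fermat). So f⁻¹(29) = 29^7 mod 59.
Repeated squaring mod 59: 29^1 ≡ 29, 29^2 ≡ 29² = 841 ≡ 15, 29^4 ≡ 15² = 225 ≡ 48. Since 7 = 4 + 2 + 1, 29^7 ≡ 48·15·29: 48·15 = 720 ≡ 12, then 12·29 = 348 ≡ 53. So 29^7 ≡ 53 (mod 59).
Hence f⁻¹(29) = 53.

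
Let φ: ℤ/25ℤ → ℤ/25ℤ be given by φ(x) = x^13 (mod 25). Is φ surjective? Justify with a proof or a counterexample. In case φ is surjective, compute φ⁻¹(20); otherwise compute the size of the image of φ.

φ(0) = 0^13 = 0.
φ(5): Repeated squaring mod 25: 5^1 ≡ 5, 5^2 ≡ 5² = 25 ≡ 0, 5^4 ≡ 0² = 0, 5^8 ≡ 0² = 0. Since 13 = 8 + 4 + 1, 5^13 ≡ 0·0·5: 0·0 = 0, then 0·5 = 0. So 5^13 ≡ 0 (mod 25).
So φ(0) = φ(5) = 0 while 0 ≠ 5, hence φ is not injective.
A non-injective map from the 25-element set ℤ/25ℤ to itself takes at most 24 distinct values, so it cannot be surjective. Hence φ is not surjective.
Since φ is not surjective, we determine |image(φ)|. Computing x^13 mod 25 for each x (by repeated squaring, reducing mod 25 at every step), the values φ(0), φ(1), …, φ(24) are: 0, 1, 17, 23, 14, 0, 16, 7, 13, 4, 0, 6, 22, 3, 19, 0, 21, 12, 18, 9, 0, 11, 2, 8, 24.
The distinct values are {0, 1, 2, 3, 4, 6, 7, 8, 9, 11, 12, 13, 14, 16, 17, 18, 19, 21, 22, 23, 24}; there are 21 of them.

21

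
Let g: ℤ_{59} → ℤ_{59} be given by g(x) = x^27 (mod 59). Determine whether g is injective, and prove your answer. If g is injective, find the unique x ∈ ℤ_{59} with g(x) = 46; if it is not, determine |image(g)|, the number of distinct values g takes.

Since 59 is prime, the nonzero elements of ℤ_{59} form a cyclic group of order 58.
As gcd(27, 58) = 1, raising to the 27th power is a bijection on this group: if s^27 ≡ t^27 then (st^{−1})^27 = 1, and the only element of order dividing gcd(27, 58) = 1 is 1, so s = t.
With g(0) = 0 this makes g injective on all of ℤ_{59}, hence bijective (finite equal-size domain and codomain). In particular g is injective.
Since g is injective, we find the preimage of 46. The inverse of x ↦ x^27 on (ℤ_{59})^× is x ↦ x^43, because 27·43 = 1161 = 20·58 + 1 ≡ 1 (mod 58) and x^{58} = 1 for x ≠ 0 (Fermat). So g⁻¹(46) = 46^43 mod 59.
Repeated squaring mod 59: 46^1 ≡ 46, 46^2 ≡ 46² = 2116 ≡ 51, 46^4 ≡ 51² = 2601 ≡ 5, 46^8 ≡ 5² = 25, 46^16 ≡ 25² = 625 ≡ 35, 46^32 ≡ 35² = 1225 ≡ 45. Since 43 = 32 + 8 + 2 + 1, 46^43 ≡ 45·25·51·46: 45·25 = 1125 ≡ 4, then 4·51 = 204 ≡ 27, then 27·46 = 1242 ≡ 3. So 46^43 ≡ 3 (mod 59).
Hence g⁻¹(46) = 3.

3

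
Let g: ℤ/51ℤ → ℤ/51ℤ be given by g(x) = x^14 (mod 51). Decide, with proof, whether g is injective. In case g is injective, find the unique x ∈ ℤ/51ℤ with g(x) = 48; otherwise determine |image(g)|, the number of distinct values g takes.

18

g(7): Repeated squaring mod 51: 7^1 ≡ 7, 7^2 ≡ 7² = 49, 7^4 ≡ 49² = 2401 ≡ 4, 7^8 ≡ 4² = 16. Since 14 = 8 + 4 + 2, 7^14 ≡ 16·4·49: 16·4 = 64 ≡ 13, then 13·49 = 637 ≡ 25. So 7^14 ≡ 25 (mod 51).
g(10): Repeated squaring mod 51: 10^1 ≡ 10, 10^2 ≡ 10² = 100 ≡ 49, 10^4 ≡ 49² = 2401 ≡ 4, 10^8 ≡ 4² = 16. Since 14 = 8 + 4 + 2, 10^14 ≡ 16·4·49: 16·4 = 64 ≡ 13, then 13·49 = 637 ≡ 25. So 10^14 ≡ 25 (mod 51).
So g(7) = g(10) = 25 while 7 ≠ 10, so g is not injective.
Since g is not injective, we determine |image(g)|. Computing x^14 mod 51 for each x (by repeated squaring, reducing mod 51 at every step), the values g(0), g(1), …, g(50) are: 0, 1, 13, 36, 16, 49, 9, 25, 4, 21, 25, 43, 15, 16, 19, 30, 1, 34, 18, 13, 19, 33, 49, 43, 42, 4, 4, 42, 43, 49, 33, 19, 13, 18, 34, 1, 30, 19, 16, 15, 43, 25, 21, 4, 25, 9, 49, 16, 36, 13, 1.
The distinct values are {0, 1, 4, 9, 13, 15, 16, 18, 19, 21, 25, 30, 33, 34, 36, 42, 43, 49}; there are 18 of them.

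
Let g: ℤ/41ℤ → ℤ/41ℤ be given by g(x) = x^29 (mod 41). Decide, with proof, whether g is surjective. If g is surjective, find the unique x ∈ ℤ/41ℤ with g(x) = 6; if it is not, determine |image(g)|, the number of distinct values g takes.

22

Since 41 is prime, the nonzero elements of ℤ/41ℤ form a cyclic group of order 40.
As gcd(29, 40) = 1, raising to the 29th power is a bijection on this group: if u^29 ≡ v^29 then (uv^{−1})^29 = 1, and the only element of order dividing gcd(29, 40) = 1 is 1, so u = v.
With g(0) = 0 this makes g injective on all of ℤ/41ℤ, hence bijective (finite equal-size domain and codomain). In particular g is surjective.
Since g is surjective, we find the preimage of 6. The inverse of x ↦ x^29 on (ℤ/41ℤ)^× is x ↦ x^29, because 29·29 = 841 = 21·40 + 1 ≡ 1 (mod 40) and x^{40} = 1 for x ≠ 0 (Fermat). So g⁻¹(6) = 6^29 mod 41.
Repeated squaring mod 41: 6^1 ≡ 6, 6^2 ≡ 6² = 36, 6^4 ≡ 36² = 1296 ≡ 25, 6^8 ≡ 25² = 625 ≡ 10, 6^16 ≡ 10² = 100 ≡ 18. Since 29 = 16 + 8 + 4 + 1, 6^29 ≡ 18·10·25·6: 18·10 = 180 ≡ 16, then 16·25 = 400 ≡ 31, then 31·6 = 186 ≡ 22. So 6^29 ≡ 22 (mod 41).
Hence g⁻¹(6) = 22.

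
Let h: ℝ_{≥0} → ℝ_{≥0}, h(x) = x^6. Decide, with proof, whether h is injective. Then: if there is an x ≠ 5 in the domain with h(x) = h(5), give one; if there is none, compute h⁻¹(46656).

On ℝ_{≥0}, x ↦ x^6 is strictly increasing, so h(x_1) = h(x_2) forces x_1 = x_2. Hence h is injective.
Since x ↦ x^6 is strictly increasing on ℝ_{≥0}, it is injective there, so no x ≠ 5 in the domain has h(x) = h(5). We therefore compute h⁻¹(46656) = 46656^{1/6} = 6 (indeed 6^6 = 46656).

6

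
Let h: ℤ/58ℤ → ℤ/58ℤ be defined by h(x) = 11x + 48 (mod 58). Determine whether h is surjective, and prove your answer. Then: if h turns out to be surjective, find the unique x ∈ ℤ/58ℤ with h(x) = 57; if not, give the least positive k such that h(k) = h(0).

43

Recall that h is surjective if every y in the codomain equals h(x) for some x in the domain.
Since gcd(11, 58) = 1, 11 is invertible modulo 58. Euclid's algorithm: 58 = 5·11 + 3, 11 = 3·3 + 2, 3 = 1·2 + 1; back-substituting gives 1 = 37·11 − 7·58, so 11⁻¹ ≡ 37 (mod 58).
For any y ∈ ℤ/58ℤ, x = 37(y − 48) mod 58 satisfies h(x) = 11·37(y − 48) + 48 ≡ y (since 11·37 ≡ 1 mod 58). So every y has a preimage.
Therefore h is surjective.
Since h is surjective, we find h⁻¹(57): we need 11x ≡ 57 − 48 ≡ 9 (mod 58). Using 11⁻¹ = 37: x ≡ 37·9 = 333 = 5·58 + 43, so x = 43.
Check: h(43) = 11·43 + 48 = 521 = 8·58 + 57 ≡ 57 (mod 58).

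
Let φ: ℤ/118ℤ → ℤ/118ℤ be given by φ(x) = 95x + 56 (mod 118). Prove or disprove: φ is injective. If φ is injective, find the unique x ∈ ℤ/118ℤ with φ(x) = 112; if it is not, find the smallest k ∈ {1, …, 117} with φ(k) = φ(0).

If φ(a) = φ(b), then 95a ≡ 95b (mod 118). Because gcd(95, 118) = 1, we may cancel 95 to get a ≡ b (mod 118).
Therefore φ is injective.
We now compute 95⁻¹ mod 118 explicitly. Euclid's algorithm: 118 = 1·95 + 23, 95 = 4·23 + 3, 23 = 7·3 + 2, 3 = 1·2 + 1; back-substituting gives 1 = 41·95 − 33·118, so 95⁻¹ ≡ 41 (mod 118).
Since φ is injective, we compute φ⁻¹(112): solve 95x + 56 ≡ 112 (mod 118), i.e. 95x ≡ 56 (mod 118).
Multiplying by 95⁻¹ = 41 gives x ≡ 41·56 = 2296 = 19·118 + 54 ≡ 54 (mod 118).
Check: φ(54) = 95·54 + 56 = 5186 = 43·118 + 112 ≡ 112 (mod 118).

54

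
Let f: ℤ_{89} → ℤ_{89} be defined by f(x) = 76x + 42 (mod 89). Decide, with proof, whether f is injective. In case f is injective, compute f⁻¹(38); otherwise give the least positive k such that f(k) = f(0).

Suppose f(a) = f(b) in ℤ_{89}. Then 76a + 42 ≡ 76b + 42 (mod 89), hence 76(a − b) ≡ 0 (mod 89).
Since gcd(76, 89) = 1, 76 is invertible modulo 89, hence a − b ≡ 0 (mod 89), i.e. a = b.
Therefore f is injective.
We now compute 76⁻¹ mod 89 explicitly. Euclid's algorithm: 89 = 1·76 + 13, 76 = 5·13 + 11, 13 = 1·11 + 2, 11 = 5·2 + 1; back-substituting gives 1 = 41·76 − 35·89, so 76⁻¹ ≡ 41 (mod 89).
Since f is injective, we compute f⁻¹(38): solve 76x + 42 ≡ 38 (mod 89), i.e. 76x ≡ 85 (mod 89).
Multiplying by 76⁻¹ = 41 gives x ≡ 41·85 = 3485 = 39·89 + 14 ≡ 14 (mod 89).
Check: f(14) = 76·14 + 42 = 1106 = 12·89 + 38 ≡ 38 (mod 89).

14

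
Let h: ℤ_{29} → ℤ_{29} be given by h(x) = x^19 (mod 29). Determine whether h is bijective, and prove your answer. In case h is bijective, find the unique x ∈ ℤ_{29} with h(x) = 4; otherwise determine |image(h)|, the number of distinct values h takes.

Since 29 is prime, the nonzero elements of ℤ_{29} form a cyclic group of order 28.
As gcd(19, 28) = 1, raising to the 19th power is a bijection on this group: if a^19 ≡ b^19 then (ab^{−1})^19 = 1, and the only element of order dividing gcd(19, 28) = 1 is 1, so a = b.
With h(0) = 0 this makes h injective on all of ℤ_{29}, hence bijective (finite equal-size domain and codomain). In particular h is bijective.
Since h is bijective, we find the preimage of 4. The inverse of x ↦ x^19 on (ℤ_{29})^× is x ↦ x^3, because 19·3 = 57 = 2·28 + 1 ≡ 1 (mod 28) and x^{28} = 1 for x ≠ 0 (Fermat). So h⁻¹(4) = 4^3 mod 29.
Repeated squaring mod 29: 4^1 ≡ 4, 4^2 ≡ 4² = 16. Since 3 = 2 + 1, 4^3 ≡ 16·4: 16·4 = 64 ≡ 6. So 4^3 ≡ 6 (mod 29).
Hence h⁻¹(4) = 6.

6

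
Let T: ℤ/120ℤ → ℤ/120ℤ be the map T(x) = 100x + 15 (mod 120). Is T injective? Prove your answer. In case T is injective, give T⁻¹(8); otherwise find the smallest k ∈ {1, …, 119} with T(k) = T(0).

6

Recall that T is injective when T(u) = T(v) forces u = v.
We have gcd(100, 120) = 20 > 1. Taking u = 0 and v = 6: T(0) = 15 and T(6) = 100·6 + 15 = 615 ≡ 15 (mod 120).
So T(0) = T(6) while 0 ≠ 6, therefore T is not injective.
Since T is not injective, we find the least positive k with T(k) = T(0): this means 100k ≡ 0 (mod 120), i.e. 120 ∣ 100k. Since gcd(100, 120) = 20, dividing through by 20 this holds exactly when 6 ∣ 5k, and as gcd(5, 6) = 1, exactly when 6 ∣ k.
The smallest positive such k is 6.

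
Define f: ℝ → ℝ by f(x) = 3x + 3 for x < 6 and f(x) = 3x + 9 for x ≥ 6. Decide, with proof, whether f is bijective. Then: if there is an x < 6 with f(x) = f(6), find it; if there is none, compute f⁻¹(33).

Both pieces are strictly increasing (slopes 3 and 3), so each is injective on its own interval.
The left piece maps (−∞, 6) onto (−∞, 21); the right piece maps [6, ∞) onto [27, ∞).
The images leave a gap (21 has no preimage), so f is not surjective, hence not bijective.
Because the two images are disjoint, no x < 6 has f(x) = f(6), so we compute f⁻¹(33): 33 lies in [27, ∞), so solve 3x + 9 = 33: x = (33 − 9)/3 = 8.

8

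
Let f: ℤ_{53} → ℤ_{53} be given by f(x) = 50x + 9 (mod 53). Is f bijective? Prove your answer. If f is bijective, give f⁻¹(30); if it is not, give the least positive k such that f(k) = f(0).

46

Recall: injectivity means: for all a, b in the domain, f(a) = f(b) implies a = b.
If f(a) = f(b), then 50a ≡ 50b (mod 53). Because gcd(50, 53) = 1, we may cancel 50 to get a ≡ b (mod 53).
We now compute 50⁻¹ mod 53 explicitly. Euclid's algorithm: 53 = 1·50 + 3, 50 = 16·3 + 2, 3 = 1·2 + 1; back-substituting gives 1 = 35·50 − 33·53, so 50⁻¹ ≡ 35 (mod 53).
For any y ∈ ℤ_{53}, x = 35(y − 9) mod 53 satisfies f(x) = 50·35(y − 9) + 9 ≡ y (since 50·35 ≡ 1 mod 53). So every y has a preimage.
Thus f is bijective.
Since f is bijective, we find f⁻¹(30): we need 50x ≡ 30 − 9 ≡ 21 (mod 53). Using 50⁻¹ = 35: x ≡ 35·21 = 735 = 13·53 + 46, so x = 46.
Check: f(46) = 50·46 + 9 = 2309 = 43·53 + 30 ≡ 30 (mod 53).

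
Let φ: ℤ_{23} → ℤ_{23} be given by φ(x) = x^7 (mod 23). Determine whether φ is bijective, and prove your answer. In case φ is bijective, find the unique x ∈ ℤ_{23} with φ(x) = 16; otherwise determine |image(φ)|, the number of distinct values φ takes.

12

Since 23 is prime, the nonzero elements of ℤ_{23} form a cyclic group of order 22.
As gcd(7, 22) = 1, raising to the 7th power is a bijection on this group: if s^7 ≡ t^7 then (st^{−1})^7 = 1, and the only element of order dividing gcd(7, 22) = 1 is 1, so s = t.
With φ(0) = 0 this makes φ injective on all of ℤ_{23}, hence bijective (finite equal-size domain and codomain). In particular φ is bijective.
Since φ is bijective, we find the preimage of 16. The inverse of x ↦ x^7 on (ℤ_{23})^× is x ↦ x^19, because 7·19 = 133 = 6·22 + 1 ≡ 1 (mod 22) and x^{22} = 1 for x ≠ 0 (Fermat). So φ⁻¹(16) = 16^19 mod 23.
Repeated squaring mod 23: 16^1 ≡ 16, 16^2 ≡ 16² = 256 ≡ 3, 16^4 ≡ 3² = 9, 16^8 ≡ 9² = 81 ≡ 12, 16^16 ≡ 12² = 144 ≡ 6. Since 19 = 16 + 2 + 1, 16^19 ≡ 6·3·16: 6·3 = 18, then 18·16 = 288 ≡ 12. So 16^19 ≡ 12 (mod 23).
Hence φ⁻¹(16) = 12.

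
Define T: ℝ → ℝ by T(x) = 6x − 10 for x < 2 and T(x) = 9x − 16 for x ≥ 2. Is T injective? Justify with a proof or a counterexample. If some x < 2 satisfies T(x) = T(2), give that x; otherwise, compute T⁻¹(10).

Both pieces are strictly increasing (slopes 6 and 9), so each is injective on its own interval.
The left piece maps (−∞, 2) onto (−∞, 2); the right piece maps [2, ∞) onto [2, ∞).
These images are disjoint, so no value is attained by both pieces. Hence T is injective.
Because the two images are disjoint, no x < 2 has T(x) = T(2), so we compute T⁻¹(10): 10 lies in [2, ∞), so solve 9x − 16 = 10: x = (10 + 16)/9 = 26/9.

26/9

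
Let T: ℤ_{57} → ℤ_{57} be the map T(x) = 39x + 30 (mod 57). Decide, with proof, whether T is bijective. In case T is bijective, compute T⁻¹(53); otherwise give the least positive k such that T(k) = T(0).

19

We have gcd(39, 57) = 3 > 1. Taking s = 0 and t = 19: T(0) = 30 and T(19) = 39·19 + 30 = 771 ≡ 30 (mod 57).
So T(0) = T(19) while 0 ≠ 19, hence T is not injective, hence not bijective.
Since T is not bijective, we find the least positive k with T(k) = T(0): this means 39k ≡ 0 (mod 57), i.e. 57 ∣ 39k. Since gcd(39, 57) = 3, dividing through by 3 this holds exactly when 19 ∣ 13k, and as gcd(13, 19) = 1, exactly when 19 ∣ k.
The smallest positive such k is 19.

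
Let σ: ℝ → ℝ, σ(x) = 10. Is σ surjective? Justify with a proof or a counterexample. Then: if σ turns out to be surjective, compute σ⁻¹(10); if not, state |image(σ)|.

σ(x) = 10 for all x, so 11 has no preimage and σ is not surjective.
Since σ is not surjective, we state |image(σ)|: the image of σ is {10}, which has 1 element.

1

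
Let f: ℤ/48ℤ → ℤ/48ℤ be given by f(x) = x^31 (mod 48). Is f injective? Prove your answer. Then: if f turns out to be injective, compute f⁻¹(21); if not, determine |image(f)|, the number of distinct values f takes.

27

f(0) = 0^31 = 0.
f(6): Repeated squaring mod 48: 6^1 ≡ 6, 6^2 ≡ 6² = 36, 6^4 ≡ 36² = 1296 ≡ 0, 6^8 ≡ 0² = 0, 6^16 ≡ 0² = 0. Since 31 = 16 + 8 + 4 + 2 + 1, 6^31 ≡ 0·0·0·36·6: 0·0 = 0, then 0·0 = 0, then 0·36 = 0, then 0·6 = 0. So 6^31 ≡ 0 (mod 48).
So f(0) = f(6) = 0 while 0 ≠ 6, therefore f is not injective.
Since f is not injective, we determine |image(f)|. Computing x^31 mod 48 for each x (by repeated squaring, reducing mod 48 at every step), the values f(0), f(1), …, f(47) are: 0, 1, 32, 27, 16, 29, 0, 7, 32, 9, 16, 35, 0, 37, 32, 15, 16, 17, 0, 43, 32, 45, 16, 23, 0, 25, 32, 3, 16, 5, 0, 31, 32, 33, 16, 11, 0, 13, 32, 39, 16, 41, 0, 19, 32, 21, 16, 47.
The distinct values are {0, 1, 3, 5, 7, 9, 11, 13, 15, 16, 17, 19, 21, 23, 25, 27, 29, 31, 32, 33, 35, 37, 39, 41, 43, 45, 47}; there are 27 of them.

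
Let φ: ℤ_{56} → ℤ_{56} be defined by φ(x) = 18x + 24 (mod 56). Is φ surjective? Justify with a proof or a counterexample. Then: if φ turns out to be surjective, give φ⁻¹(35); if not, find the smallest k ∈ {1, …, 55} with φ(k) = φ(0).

28

Recall: surjectivity means every element of the codomain has a preimage under φ.
Since gcd(18, 56) = 2, we have 18x ≡ 0 (mod 2) for all x, so φ(x) ≡ 0 (mod 2).
But 1 ≢ 0 (mod 2), so 1 ∈ ℤ_{56} has no preimage. So φ is not surjective.
Since φ is not surjective, we find the least positive k with φ(k) = φ(0): this means 18k ≡ 0 (mod 56), i.e. 56 ∣ 18k. Since gcd(18, 56) = 2, dividing through by 2 this holds exactly when 28 ∣ 9k, and as gcd(9, 28) = 1, exactly when 28 ∣ k.
The smallest positive such k is 28.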